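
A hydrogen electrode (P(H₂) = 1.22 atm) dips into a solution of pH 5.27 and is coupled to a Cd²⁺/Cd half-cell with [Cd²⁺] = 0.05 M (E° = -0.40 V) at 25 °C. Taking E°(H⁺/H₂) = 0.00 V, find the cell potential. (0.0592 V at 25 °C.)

0.12 V

The hydrogen couple is the cathode, so E°_cell = 0.40 V; n = 2.
[H⁺] = 10^(−5.27) = 5.4 × 10^-6 M, and Q = [Cd²⁺]·P(H₂) / [H⁺]^2 = 2.12 × 10^9.
E = E° − (0.0592/2) log Q = 0.40 − (0.0592/2)(9.325) = 0.124 V.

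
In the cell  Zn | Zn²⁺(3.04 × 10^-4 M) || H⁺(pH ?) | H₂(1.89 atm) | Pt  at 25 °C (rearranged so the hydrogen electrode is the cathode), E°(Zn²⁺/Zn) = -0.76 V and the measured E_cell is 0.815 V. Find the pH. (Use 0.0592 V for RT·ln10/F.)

pH = 0.69

E°_cell = 0.76 V and n = 2.
log Q = n(E° − E)/0.0592 = 2×(0.76 − 0.815)/0.0592 = -1.858.
With Q = [Zn²⁺]·P(H₂) / [H⁺]^2, solving for [H⁺] gives log[H⁺] = -0.691, so pH = 0.69.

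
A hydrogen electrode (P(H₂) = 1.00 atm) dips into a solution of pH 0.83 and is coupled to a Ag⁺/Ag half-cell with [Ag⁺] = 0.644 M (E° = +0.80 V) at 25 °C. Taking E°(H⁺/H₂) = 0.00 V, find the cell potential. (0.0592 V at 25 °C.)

0.84 V

The Ag⁺/Ag couple is the cathode, so E°_cell = 0.80 V; n = 2.
[H⁺] = 10^(−0.83) = 0.15 M, and Q = [H⁺]^2 / ([Ag⁺]^2·P(H₂)) = 0.0528.
E = E° − (0.0592/2) log Q = 0.80 − (0.0592/2)(-1.278) = 0.838 V.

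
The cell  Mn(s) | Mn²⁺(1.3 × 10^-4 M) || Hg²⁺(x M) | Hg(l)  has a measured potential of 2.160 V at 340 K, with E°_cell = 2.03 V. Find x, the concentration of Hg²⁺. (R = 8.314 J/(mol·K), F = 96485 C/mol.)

0.93 M

From the Nernst equation, ln Q = nF(E° − E)/RT = 2×96485×(2.03 − 2.160)/(8.314×340) = -8.875, so Q = 1.4 × 10^-4.
With Q = [Mn²⁺]/[Hg²⁺] and the known concentrations, [Hg²⁺] in the denominator gives [Hg²⁺] = 0.93 M.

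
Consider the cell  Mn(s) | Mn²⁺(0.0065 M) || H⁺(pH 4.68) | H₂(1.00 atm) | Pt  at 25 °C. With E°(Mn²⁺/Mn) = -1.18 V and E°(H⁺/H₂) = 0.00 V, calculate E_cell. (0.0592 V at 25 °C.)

0.97 V

The hydrogen couple is the cathode, so E°_cell = 1.18 V; n = 2.
[H⁺] = 10^(−4.68) = 2.1 × 10^-5 M, and Q = [Mn²⁺]·P(H₂) / [H⁺]^2 = 1.49 × 10^7.
E = E° − (0.0592/2) log Q = 1.18 − (0.0592/2)(7.173) = 0.968 V.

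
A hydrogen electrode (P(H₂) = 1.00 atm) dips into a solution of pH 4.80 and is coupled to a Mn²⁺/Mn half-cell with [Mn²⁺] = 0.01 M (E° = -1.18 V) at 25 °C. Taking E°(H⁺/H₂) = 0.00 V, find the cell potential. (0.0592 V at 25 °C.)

0.96 V

The hydrogen couple is the cathode, so E°_cell = 1.18 V; n = 2.
[H⁺] = 10^(−4.80) = 1.6 × 10^-5 M, and Q = [Mn²⁺]·P(H₂) / [H⁺]^2 = 3.98 × 10^7.
E = E° − (0.0592/2) log Q = 1.18 − (0.0592/2)(7.600) = 0.955 V.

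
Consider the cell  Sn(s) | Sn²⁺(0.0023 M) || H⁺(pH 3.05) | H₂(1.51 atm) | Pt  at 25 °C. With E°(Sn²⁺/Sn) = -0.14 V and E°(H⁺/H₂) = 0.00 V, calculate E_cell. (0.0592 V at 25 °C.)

0.032 V

The hydrogen couple is the cathode, so E°_cell = 0.14 V; n = 2.
[H⁺] = 10^(−3.05) = 8.9 × 10^-4 M, and Q = [Sn²⁺]·P(H₂) / [H⁺]^2 = 4370.
E = E° − (0.0592/2) log Q = 0.14 − (0.0592/2)(3.641) = 0.032 V.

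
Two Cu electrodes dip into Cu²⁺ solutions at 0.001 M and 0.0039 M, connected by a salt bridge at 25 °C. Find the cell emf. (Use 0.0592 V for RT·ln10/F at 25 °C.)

Both half-cells are Cu²⁺/Cu, so E°_cell = 0. The concentrated side is the cathode; the cell reaction moves Cu²⁺ from high to low concentration with n = 2.
Q = [Cu²⁺]_dilute/[Cu²⁺]_conc = 0.001/0.0039 = 0.256.
E = 0 − (0.0592/2) log Q = −(0.0592/2)(-0.591) = 0.0175 V.

0.017 V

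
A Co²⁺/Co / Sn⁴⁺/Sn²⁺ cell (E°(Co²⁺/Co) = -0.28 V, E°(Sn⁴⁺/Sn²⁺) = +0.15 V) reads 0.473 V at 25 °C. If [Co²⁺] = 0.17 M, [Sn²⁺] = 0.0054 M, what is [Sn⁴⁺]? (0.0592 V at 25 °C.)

From the Nernst equation, log Q = n(E° − E)/0.0592 = 2(0.43 − 0.473)/0.0592 = -1.453, so Q = 0.0353.
With Q = [Co²⁺]·[Sn²⁺]/[Sn⁴⁺] and the known concentrations, [Sn⁴⁺] in the denominator gives [Sn⁴⁺] = 0.026 M.

0.026 M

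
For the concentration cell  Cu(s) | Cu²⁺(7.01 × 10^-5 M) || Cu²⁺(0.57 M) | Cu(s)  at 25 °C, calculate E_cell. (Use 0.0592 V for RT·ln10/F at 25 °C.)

0.12 V

Both half-cells are Cu²⁺/Cu, so E°_cell = 0. The concentrated side is the cathode; the cell reaction moves Cu²⁺ from high to low concentration with n = 2.
Q = [Cu²⁺]_dilute/[Cu²⁺]_conc = 7.01 × 10^-5/0.57 = 1.23 × 10^-4.
E = 0 − (0.0592/2) log Q = −(0.0592/2)(-3.910) = 0.1157 V.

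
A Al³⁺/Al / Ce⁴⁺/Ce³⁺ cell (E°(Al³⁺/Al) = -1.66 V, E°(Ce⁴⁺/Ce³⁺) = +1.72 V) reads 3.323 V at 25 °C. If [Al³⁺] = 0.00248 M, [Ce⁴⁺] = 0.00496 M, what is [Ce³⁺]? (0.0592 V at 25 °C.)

From the Nernst equation, log Q = n(E° − E)/0.0592 = 3(3.38 − 3.323)/0.0592 = 2.889, so Q = 774.
With Q = [Al³⁺]·[Ce³⁺]^3/[Ce⁴⁺]^3 and the known concentrations, [Ce³⁺]^3 in the numerator gives [Ce³⁺] = 0.34 M.

0.34 M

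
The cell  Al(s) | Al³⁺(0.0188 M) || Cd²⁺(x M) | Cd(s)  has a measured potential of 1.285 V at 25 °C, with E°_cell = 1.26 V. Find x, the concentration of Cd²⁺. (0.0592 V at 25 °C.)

0.49 M

From the Nernst equation, log Q = n(E° − E)/0.0592 = 6(1.26 − 1.285)/0.0592 = -2.534, so Q = 0.00293.
With Q = [Al³⁺]^2/[Cd²⁺]^3 and the known concentrations, [Cd²⁺]^3 in the denominator gives [Cd²⁺] = 0.49 M.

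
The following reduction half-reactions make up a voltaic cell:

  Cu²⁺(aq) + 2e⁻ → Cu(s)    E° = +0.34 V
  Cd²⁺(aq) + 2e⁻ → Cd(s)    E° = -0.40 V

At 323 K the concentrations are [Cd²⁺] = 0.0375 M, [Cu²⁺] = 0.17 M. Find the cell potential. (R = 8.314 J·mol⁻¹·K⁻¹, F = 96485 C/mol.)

0.761 V

The Cu²⁺/Cu couple has the higher reduction potential and acts as the cathode, so E°_cell = +0.34 − (-0.40) = 0.74 V.
Balancing electrons gives n = 2; the reaction quotient is Q = [Cd²⁺]/[Cu²⁺] = 0.221.
E = E° − (RT/nF) ln Q = 0.74 − (8.314×323)/(2×96485) × (-1.511) = 0.740 + 0.021 = 0.761 V.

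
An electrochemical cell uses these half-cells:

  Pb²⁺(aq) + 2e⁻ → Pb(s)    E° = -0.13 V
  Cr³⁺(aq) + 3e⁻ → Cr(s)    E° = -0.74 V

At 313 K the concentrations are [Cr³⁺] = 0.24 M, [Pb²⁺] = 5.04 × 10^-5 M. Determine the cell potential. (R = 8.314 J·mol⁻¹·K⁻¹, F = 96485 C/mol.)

The Pb²⁺/Pb couple has the higher reduction potential and acts as the cathode, so E°_cell = -0.13 − (-0.74) = 0.61 V.
Balancing electrons gives n = 6; the reaction quotient is Q = [Cr³⁺]^2/[Pb²⁺]^3 = 4.5 × 10^11.
E = E° − (RT/nF) ln Q = 0.61 − (8.314×313)/(6×96485) × (26.832) = 0.610 − 0.121 = 0.489 V.

0.489 V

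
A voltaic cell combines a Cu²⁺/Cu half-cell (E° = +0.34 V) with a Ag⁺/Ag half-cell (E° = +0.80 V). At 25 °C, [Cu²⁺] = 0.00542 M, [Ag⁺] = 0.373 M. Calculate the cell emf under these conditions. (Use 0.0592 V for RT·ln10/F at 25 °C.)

0.502 V

The Ag⁺/Ag couple has the higher reduction potential and acts as the cathode, so E°_cell = +0.80 − (+0.34) = 0.46 V.
Balancing electrons gives n = 2; the reaction quotient is Q = [Cu²⁺]/[Ag⁺]^2 = 0.0390.
At 25 °C, E = E° − (0.0592/n) log Q = 0.46 − (0.0592/2)(-1.409) = 0.460 + 0.042 = 0.502 V.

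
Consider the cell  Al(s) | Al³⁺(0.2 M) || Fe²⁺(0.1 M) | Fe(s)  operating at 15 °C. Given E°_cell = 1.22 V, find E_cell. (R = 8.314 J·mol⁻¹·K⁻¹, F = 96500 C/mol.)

1.20 V

Balancing electrons gives n = 6; the reaction quotient is Q = [Al³⁺]^2/[Fe²⁺]^3 = 40.0.
E = E° − (RT/nF) ln Q = 1.22 − (8.314×288)/(6×96500) × (3.689) = 1.220 − 0.015 = 1.205 V.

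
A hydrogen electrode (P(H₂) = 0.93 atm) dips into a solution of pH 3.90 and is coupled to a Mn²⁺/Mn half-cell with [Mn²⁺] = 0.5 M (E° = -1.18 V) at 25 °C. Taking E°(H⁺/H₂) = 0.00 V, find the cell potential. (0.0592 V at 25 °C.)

0.96 V

The hydrogen couple is the cathode, so E°_cell = 1.18 V; n = 2.
[H⁺] = 10^(−3.90) = 1.3 × 10^-4 M, and Q = [Mn²⁺]·P(H₂) / [H⁺]^2 = 2.93 × 10^7.
E = E° − (0.0592/2) log Q = 1.18 − (0.0592/2)(7.467) = 0.959 V.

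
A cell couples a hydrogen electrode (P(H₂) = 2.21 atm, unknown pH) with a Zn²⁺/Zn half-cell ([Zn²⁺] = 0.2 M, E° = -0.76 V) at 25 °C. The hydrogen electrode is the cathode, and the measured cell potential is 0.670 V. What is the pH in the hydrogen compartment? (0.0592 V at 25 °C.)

pH = 1.70

E°_cell = 0.76 V and n = 2.
log Q = n(E° − E)/0.0592 = 2×(0.76 − 0.670)/0.0592 = 3.041.
With Q = [Zn²⁺]·P(H₂) / [H⁺]^2, solving for [H⁺] gives log[H⁺] = -1.698, so pH = 1.70.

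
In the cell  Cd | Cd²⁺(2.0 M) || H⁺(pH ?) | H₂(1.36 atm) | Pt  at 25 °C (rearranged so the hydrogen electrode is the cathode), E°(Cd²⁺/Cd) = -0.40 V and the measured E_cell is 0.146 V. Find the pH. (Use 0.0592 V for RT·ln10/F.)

E°_cell = 0.40 V and n = 2.
log Q = n(E° − E)/0.0592 = 2×(0.40 − 0.146)/0.0592 = 8.581.
With Q = [Cd²⁺]·P(H₂) / [H⁺]^2, solving for [H⁺] gives log[H⁺] = -4.073, so pH = 4.07.

pH = 4.07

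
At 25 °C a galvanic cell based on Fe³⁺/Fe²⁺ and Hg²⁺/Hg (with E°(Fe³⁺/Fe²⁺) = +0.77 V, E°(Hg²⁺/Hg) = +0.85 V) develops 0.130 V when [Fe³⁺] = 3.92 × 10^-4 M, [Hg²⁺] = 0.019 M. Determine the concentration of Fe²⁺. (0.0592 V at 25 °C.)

From the Nernst equation, log Q = n(E° − E)/0.0592 = 2(0.08 − 0.130)/0.0592 = -1.689, so Q = 0.0205.
With Q = [Fe³⁺]^2/([Fe²⁺]^2·[Hg²⁺]) and the known concentrations, [Fe²⁺]^2 in the denominator gives [Fe²⁺] = 0.02 M.

0.02 M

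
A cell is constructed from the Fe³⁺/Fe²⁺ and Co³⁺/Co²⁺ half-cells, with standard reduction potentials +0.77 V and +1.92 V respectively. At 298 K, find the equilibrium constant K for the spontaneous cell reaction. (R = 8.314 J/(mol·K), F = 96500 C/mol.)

E°_cell = +1.92 − (+0.77) = 1.15 V, with n = 1 electron transferred.
At equilibrium E = 0, so the Nernst equation gives ln K = nFE°/RT = (1)(96500)(1.15)/((8.314)(298)) = 44.79.
K = e^44.79 = 2.8 × 10^19.

2.8 × 10^19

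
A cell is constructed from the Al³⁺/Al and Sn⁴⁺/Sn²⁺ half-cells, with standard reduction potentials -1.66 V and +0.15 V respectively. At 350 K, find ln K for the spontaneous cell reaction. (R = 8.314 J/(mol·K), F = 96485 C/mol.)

E°_cell = +0.15 − (-1.66) = 1.81 V, with n = 6 electrons transferred.
At equilibrium E = 0, so the Nernst equation gives ln K = nFE°/RT = (6)(96485)(1.81)/((8.314)(350)) = 360.09.

ln K = 360.1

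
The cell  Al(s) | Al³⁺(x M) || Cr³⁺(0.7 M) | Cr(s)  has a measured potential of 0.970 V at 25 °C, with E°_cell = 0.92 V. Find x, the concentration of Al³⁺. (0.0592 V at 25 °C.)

0.002 M

From the Nernst equation, log Q = n(E° − E)/0.0592 = 3(0.92 − 0.970)/0.0592 = -2.534, so Q = 0.00293.
With Q = [Al³⁺]/[Cr³⁺] and the known concentrations, [Al³⁺] in the numerator gives [Al³⁺] = 0.002 M.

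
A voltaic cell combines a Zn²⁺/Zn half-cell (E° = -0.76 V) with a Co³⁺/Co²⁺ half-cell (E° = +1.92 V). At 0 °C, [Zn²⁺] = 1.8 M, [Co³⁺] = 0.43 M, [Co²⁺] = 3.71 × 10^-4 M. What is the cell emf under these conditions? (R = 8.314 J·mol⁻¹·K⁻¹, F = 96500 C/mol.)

The Co³⁺/Co²⁺ couple has the higher reduction potential and acts as the cathode, so E°_cell = +1.92 − (-0.76) = 2.68 V.
Balancing electrons gives n = 2; the reaction quotient is Q = [Zn²⁺]·[Co²⁺]^2/[Co³⁺]^2 = 1.34 × 10^-6.
E = E° − (RT/nF) ln Q = 2.68 − (8.314×273)/(2×96500) × (-13.523) = 2.680 + 0.159 = 2.839 V.

2.84 V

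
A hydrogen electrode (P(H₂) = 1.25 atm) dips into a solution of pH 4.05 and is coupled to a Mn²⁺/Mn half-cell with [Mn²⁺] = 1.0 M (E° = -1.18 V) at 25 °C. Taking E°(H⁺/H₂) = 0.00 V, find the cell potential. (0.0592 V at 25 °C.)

0.94 V

The hydrogen couple is the cathode, so E°_cell = 1.18 V; n = 2.
[H⁺] = 10^(−4.05) = 8.9 × 10^-5 M, and Q = [Mn²⁺]·P(H₂) / [H⁺]^2 = 1.57 × 10^8.
E = E° − (0.0592/2) log Q = 1.18 − (0.0592/2)(8.197) = 0.937 V.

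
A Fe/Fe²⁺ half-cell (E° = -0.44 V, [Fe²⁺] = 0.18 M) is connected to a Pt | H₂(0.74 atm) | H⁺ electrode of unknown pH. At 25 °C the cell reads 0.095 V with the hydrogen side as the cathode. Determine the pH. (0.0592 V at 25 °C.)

E°_cell = 0.44 V and n = 2.
log Q = n(E° − E)/0.0592 = 2×(0.44 − 0.095)/0.0592 = 11.655.
With Q = [Fe²⁺]·P(H₂) / [H⁺]^2, solving for [H⁺] gives log[H⁺] = -6.265, so pH = 6.27.

pH = 6.27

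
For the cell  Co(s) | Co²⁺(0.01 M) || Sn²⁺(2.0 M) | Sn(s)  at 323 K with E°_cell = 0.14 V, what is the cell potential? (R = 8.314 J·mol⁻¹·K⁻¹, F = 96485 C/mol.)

0.214 V

Balancing electrons gives n = 2; the reaction quotient is Q = [Co²⁺]/[Sn²⁺] = 0.00500.
E = E° − (RT/nF) ln Q = 0.14 − (8.314×323)/(2×96485) × (-5.298) = 0.140 + 0.074 = 0.214 V.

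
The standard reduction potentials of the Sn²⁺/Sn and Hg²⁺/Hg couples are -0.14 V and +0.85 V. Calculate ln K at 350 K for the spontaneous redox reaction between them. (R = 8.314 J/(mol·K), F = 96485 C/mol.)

E°_cell = +0.85 − (-0.14) = 0.99 V, with n = 2 electrons transferred.
At equilibrium E = 0, so the Nernst equation gives ln K = nFE°/RT = (2)(96485)(0.99)/((8.314)(350)) = 65.65.

ln K = 65.7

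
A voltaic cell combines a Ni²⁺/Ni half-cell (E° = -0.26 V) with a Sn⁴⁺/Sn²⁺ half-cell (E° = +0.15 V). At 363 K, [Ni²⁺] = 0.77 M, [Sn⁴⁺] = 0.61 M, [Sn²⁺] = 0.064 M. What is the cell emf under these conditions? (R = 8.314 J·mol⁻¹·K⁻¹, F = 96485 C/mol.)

The Sn⁴⁺/Sn²⁺ couple has the higher reduction potential and acts as the cathode, so E°_cell = +0.15 − (-0.26) = 0.41 V.
Balancing electrons gives n = 2; the reaction quotient is Q = [Ni²⁺]·[Sn²⁺]/[Sn⁴⁺] = 0.0808.
E = E° − (RT/nF) ln Q = 0.41 − (8.314×363)/(2×96485) × (-2.516) = 0.410 + 0.039 = 0.449 V.

0.449 V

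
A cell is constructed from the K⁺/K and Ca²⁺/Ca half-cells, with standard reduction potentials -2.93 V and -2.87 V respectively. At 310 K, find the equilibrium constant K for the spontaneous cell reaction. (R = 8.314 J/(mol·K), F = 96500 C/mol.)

89

E°_cell = -2.87 − (-2.93) = 0.06 V, with n = 2 electrons transferred.
At equilibrium E = 0, so the Nernst equation gives ln K = nFE°/RT = (2)(96500)(0.06)/((8.314)(310)) = 4.49.
K = e^4.49 = 89.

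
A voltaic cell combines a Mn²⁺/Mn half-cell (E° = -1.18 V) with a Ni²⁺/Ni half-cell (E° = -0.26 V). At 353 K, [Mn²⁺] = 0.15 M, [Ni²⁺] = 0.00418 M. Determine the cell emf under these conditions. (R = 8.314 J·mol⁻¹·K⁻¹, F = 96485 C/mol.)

The Ni²⁺/Ni couple has the higher reduction potential and acts as the cathode, so E°_cell = -0.26 − (-1.18) = 0.92 V.
Balancing electrons gives n = 2; the reaction quotient is Q = [Mn²⁺]/[Ni²⁺] = 35.9.
E = E° − (RT/nF) ln Q = 0.92 − (8.314×353)/(2×96485) × (3.580) = 0.920 − 0.054 = 0.866 V.

0.866 V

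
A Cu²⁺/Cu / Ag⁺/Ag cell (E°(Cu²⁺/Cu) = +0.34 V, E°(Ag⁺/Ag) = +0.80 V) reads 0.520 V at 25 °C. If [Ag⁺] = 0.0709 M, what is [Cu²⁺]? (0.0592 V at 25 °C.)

From the Nernst equation, log Q = n(E° − E)/0.0592 = 2(0.46 − 0.520)/0.0592 = -2.027, so Q = 0.00940.
With Q = [Cu²⁺]/[Ag⁺]^2 and the known concentrations, [Cu²⁺] in the numerator gives [Cu²⁺] = 4.7 × 10^-5 M.

4.7 × 10^-5 M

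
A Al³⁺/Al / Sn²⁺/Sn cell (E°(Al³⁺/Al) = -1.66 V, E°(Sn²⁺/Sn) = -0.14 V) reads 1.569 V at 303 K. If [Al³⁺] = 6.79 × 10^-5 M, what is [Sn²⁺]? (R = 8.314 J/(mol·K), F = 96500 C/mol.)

0.071 M

From the Nernst equation, ln Q = nF(E° − E)/RT = 6×96500×(1.52 − 1.569)/(8.314×303) = -11.262, so Q = 1.28 × 10^-5.
With Q = [Al³⁺]^2/[Sn²⁺]^3 and the known concentrations, [Sn²⁺]^3 in the denominator gives [Sn²⁺] = 0.071 M.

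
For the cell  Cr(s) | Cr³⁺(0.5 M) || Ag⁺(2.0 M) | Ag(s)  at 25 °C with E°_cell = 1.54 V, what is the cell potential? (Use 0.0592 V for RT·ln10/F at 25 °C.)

Balancing electrons gives n = 3; the reaction quotient is Q = [Cr³⁺]/[Ag⁺]^3 = 0.0625.
At 25 °C, E = E° − (0.0592/n) log Q = 1.54 − (0.0592/3)(-1.204) = 1.540 + 0.024 = 1.564 V.

1.56 V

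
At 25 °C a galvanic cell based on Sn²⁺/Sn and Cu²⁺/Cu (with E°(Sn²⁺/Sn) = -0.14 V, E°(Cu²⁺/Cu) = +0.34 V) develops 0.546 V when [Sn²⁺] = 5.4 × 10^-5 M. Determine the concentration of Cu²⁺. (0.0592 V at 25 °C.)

From the Nernst equation, log Q = n(E° − E)/0.0592 = 2(0.48 − 0.546)/0.0592 = -2.230, so Q = 0.00589.
With Q = [Sn²⁺]/[Cu²⁺] and the known concentrations, [Cu²⁺] in the denominator gives [Cu²⁺] = 0.0092 M.

0.0092 M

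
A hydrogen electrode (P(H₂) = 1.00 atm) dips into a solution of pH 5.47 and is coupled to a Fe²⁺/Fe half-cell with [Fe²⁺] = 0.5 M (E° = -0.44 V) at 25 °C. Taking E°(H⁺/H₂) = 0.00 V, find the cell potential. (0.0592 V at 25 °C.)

0.13 V

The hydrogen couple is the cathode, so E°_cell = 0.44 V; n = 2.
[H⁺] = 10^(−5.47) = 3.4 × 10^-6 M, and Q = [Fe²⁺]·P(H₂) / [H⁺]^2 = 4.35 × 10^10.
E = E° − (0.0592/2) log Q = 0.44 − (0.0592/2)(10.639) = 0.125 V.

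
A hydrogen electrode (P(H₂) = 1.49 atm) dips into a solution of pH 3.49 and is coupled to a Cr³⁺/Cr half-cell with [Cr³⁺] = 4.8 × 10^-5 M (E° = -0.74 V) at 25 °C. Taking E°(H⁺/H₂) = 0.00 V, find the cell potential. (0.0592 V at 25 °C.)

0.61 V

The hydrogen couple is the cathode, so E°_cell = 0.74 V; n = 6.
[H⁺] = 10^(−3.49) = 3.2 × 10^-4 M, and Q = [Cr³⁺]^2·P(H₂)^3 / [H⁺]^6 = 6.64 × 10^12.
E = E° − (0.0592/6) log Q = 0.74 − (0.0592/6)(12.822) = 0.613 V.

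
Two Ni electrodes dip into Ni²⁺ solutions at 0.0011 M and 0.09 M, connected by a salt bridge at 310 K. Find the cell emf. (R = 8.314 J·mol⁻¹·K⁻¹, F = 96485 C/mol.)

Both half-cells are Ni²⁺/Ni, so E°_cell = 0. The concentrated side is the cathode; the cell reaction moves Ni²⁺ from high to low concentration with n = 2.
Q = [Ni²⁺]_dilute/[Ni²⁺]_conc = 0.0011/0.09 = 0.0122.
E = 0 − (RT/nF) ln Q = −((8.314×310)/(2×96485))(-4.404) = 0.0588 V.

0.059 V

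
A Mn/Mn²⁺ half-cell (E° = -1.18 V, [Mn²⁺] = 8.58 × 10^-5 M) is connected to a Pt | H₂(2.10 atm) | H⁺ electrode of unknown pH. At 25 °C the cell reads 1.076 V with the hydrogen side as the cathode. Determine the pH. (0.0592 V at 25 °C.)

E°_cell = 1.18 V and n = 2.
log Q = n(E° − E)/0.0592 = 2×(1.18 − 1.076)/0.0592 = 3.514.
With Q = [Mn²⁺]·P(H₂) / [H⁺]^2, solving for [H⁺] gives log[H⁺] = -3.629, so pH = 3.63.

pH = 3.63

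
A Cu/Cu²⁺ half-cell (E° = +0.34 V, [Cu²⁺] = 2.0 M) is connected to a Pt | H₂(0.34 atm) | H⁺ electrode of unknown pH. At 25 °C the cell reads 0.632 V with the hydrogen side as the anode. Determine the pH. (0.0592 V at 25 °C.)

E°_cell = 0.34 V and n = 2.
log Q = n(E° − E)/0.0592 = 2×(0.34 − 0.632)/0.0592 = -9.865.
With Q = [H⁺]^2 / ([Cu²⁺]·P(H₂)), solving for [H⁺] gives log[H⁺] = -5.016, so pH = 5.02.

pH = 5.02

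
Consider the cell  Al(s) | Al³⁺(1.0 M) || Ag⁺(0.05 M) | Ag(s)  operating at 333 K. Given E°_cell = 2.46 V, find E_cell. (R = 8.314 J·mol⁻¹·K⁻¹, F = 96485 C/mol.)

Balancing electrons gives n = 3; the reaction quotient is Q = [Al³⁺]/[Ag⁺]^3 = 8000.
E = E° − (RT/nF) ln Q = 2.46 − (8.314×333)/(3×96485) × (8.987) = 2.460 − 0.086 = 2.374 V.

2.37 V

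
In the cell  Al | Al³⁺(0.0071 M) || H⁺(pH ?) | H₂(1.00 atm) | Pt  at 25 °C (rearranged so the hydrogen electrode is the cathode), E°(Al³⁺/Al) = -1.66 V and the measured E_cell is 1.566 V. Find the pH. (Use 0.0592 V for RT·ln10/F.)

pH = 2.30

E°_cell = 1.66 V and n = 6.
log Q = n(E° − E)/0.0592 = 6×(1.66 − 1.566)/0.0592 = 9.527.
With Q = [Al³⁺]^2·P(H₂)^3 / [H⁺]^6, solving for [H⁺] gives log[H⁺] = -2.304, so pH = 2.30.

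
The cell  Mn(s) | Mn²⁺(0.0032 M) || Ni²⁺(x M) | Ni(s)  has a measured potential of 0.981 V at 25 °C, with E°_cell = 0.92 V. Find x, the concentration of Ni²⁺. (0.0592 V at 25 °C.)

0.37 M

From the Nernst equation, log Q = n(E° − E)/0.0592 = 2(0.92 − 0.981)/0.0592 = -2.061, so Q = 0.00869.
With Q = [Mn²⁺]/[Ni²⁺] and the known concentrations, [Ni²⁺] in the denominator gives [Ni²⁺] = 0.37 M.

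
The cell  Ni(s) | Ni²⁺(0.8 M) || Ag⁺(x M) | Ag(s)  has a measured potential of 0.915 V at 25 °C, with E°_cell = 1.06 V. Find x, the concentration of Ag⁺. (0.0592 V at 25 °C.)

From the Nernst equation, log Q = n(E° − E)/0.0592 = 2(1.06 − 0.915)/0.0592 = 4.899, so Q = 7.92 × 10^4.
With Q = [Ni²⁺]/[Ag⁺]^2 and the known concentrations, [Ag⁺]^2 in the denominator gives [Ag⁺] = 0.0032 M.

0.0032 M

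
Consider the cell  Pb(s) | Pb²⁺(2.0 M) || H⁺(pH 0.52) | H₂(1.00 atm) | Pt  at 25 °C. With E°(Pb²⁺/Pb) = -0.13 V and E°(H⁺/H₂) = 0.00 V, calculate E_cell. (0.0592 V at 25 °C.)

0.090 V

The hydrogen couple is the cathode, so E°_cell = 0.13 V; n = 2.
[H⁺] = 10^(−0.52) = 0.30 M, and Q = [Pb²⁺]·P(H₂) / [H⁺]^2 = 21.9.
E = E° − (0.0592/2) log Q = 0.13 − (0.0592/2)(1.341) = 0.090 V.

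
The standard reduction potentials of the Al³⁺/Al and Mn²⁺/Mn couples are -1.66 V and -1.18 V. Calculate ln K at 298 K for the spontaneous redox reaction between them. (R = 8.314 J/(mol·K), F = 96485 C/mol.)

ln K = 112.2

E°_cell = -1.18 − (-1.66) = 0.48 V, with n = 6 electrons transferred.
At equilibrium E = 0, so the Nernst equation gives ln K = nFE°/RT = (6)(96485)(0.48)/((8.314)(298)) = 112.16.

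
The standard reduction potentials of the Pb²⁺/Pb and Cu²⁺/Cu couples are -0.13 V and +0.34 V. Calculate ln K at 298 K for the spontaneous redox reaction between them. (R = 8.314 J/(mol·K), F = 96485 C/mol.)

E°_cell = +0.34 − (-0.13) = 0.47 V, with n = 2 electrons transferred.
At equilibrium E = 0, so the Nernst equation gives ln K = nFE°/RT = (2)(96485)(0.47)/((8.314)(298)) = 36.61.

ln K = 36.6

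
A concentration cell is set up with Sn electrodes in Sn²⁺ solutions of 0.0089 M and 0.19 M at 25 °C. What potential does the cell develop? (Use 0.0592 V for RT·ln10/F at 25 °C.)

Both half-cells are Sn²⁺/Sn, so E°_cell = 0. The concentrated side is the cathode; the cell reaction moves Sn²⁺ from high to low concentration with n = 2.
Q = [Sn²⁺]_dilute/[Sn²⁺]_conc = 0.0089/0.19 = 0.0468.
E = 0 − (0.0592/2) log Q = −(0.0592/2)(-1.329) = 0.0393 V.

0.039 V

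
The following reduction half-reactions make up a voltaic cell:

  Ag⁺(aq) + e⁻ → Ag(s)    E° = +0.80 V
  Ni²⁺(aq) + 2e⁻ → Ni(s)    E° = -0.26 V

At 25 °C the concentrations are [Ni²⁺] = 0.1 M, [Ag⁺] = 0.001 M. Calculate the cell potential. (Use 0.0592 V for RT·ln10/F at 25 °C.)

0.912 V

The Ag⁺/Ag couple has the higher reduction potential and acts as the cathode, so E°_cell = +0.80 − (-0.26) = 1.06 V.
Balancing electrons gives n = 2; the reaction quotient is Q = [Ni²⁺]/[Ag⁺]^2 = 1 × 10^5.
At 25 °C, E = E° − (0.0592/n) log Q = 1.06 − (0.0592/2)(5.000) = 1.060 − 0.148 = 0.912 V.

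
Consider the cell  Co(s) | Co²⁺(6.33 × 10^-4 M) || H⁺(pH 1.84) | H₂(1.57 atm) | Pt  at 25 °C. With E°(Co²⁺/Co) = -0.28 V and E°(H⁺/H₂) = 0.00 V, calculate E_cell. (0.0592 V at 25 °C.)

The hydrogen couple is the cathode, so E°_cell = 0.28 V; n = 2.
[H⁺] = 10^(−1.84) = 0.014 M, and Q = [Co²⁺]·P(H₂) / [H⁺]^2 = 4.76.
E = E° − (0.0592/2) log Q = 0.28 − (0.0592/2)(0.677) = 0.260 V.

0.26 V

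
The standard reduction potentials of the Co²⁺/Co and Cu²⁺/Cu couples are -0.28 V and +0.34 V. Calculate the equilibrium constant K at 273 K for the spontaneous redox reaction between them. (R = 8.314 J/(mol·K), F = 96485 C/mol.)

7.8 × 10^22

E°_cell = +0.34 − (-0.28) = 0.62 V, with n = 2 electrons transferred.
At equilibrium E = 0, so the Nernst equation gives ln K = nFE°/RT = (2)(96485)(0.62)/((8.314)(273)) = 52.71.
K = e^52.71 = 7.8 × 10^22.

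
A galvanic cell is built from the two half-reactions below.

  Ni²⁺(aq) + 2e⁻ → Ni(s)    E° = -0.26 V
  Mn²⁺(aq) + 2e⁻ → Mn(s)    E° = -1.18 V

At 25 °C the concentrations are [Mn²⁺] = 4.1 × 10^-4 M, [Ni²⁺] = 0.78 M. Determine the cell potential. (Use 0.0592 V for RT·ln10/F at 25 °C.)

1.02 V

The Ni²⁺/Ni couple has the higher reduction potential and acts as the cathode, so E°_cell = -0.26 − (-1.18) = 0.92 V.
Balancing electrons gives n = 2; the reaction quotient is Q = [Mn²⁺]/[Ni²⁺] = 5.26 × 10^-4.
At 25 °C, E = E° − (0.0592/n) log Q = 0.92 − (0.0592/2)(-3.279) = 0.920 + 0.097 = 1.017 V.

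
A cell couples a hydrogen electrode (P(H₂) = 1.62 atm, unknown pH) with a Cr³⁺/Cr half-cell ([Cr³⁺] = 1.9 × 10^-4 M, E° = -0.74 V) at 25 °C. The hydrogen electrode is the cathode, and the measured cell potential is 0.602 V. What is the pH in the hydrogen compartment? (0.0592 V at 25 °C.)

pH = 3.47

E°_cell = 0.74 V and n = 6.
log Q = n(E° − E)/0.0592 = 6×(0.74 − 0.602)/0.0592 = 13.986.
With Q = [Cr³⁺]^2·P(H₂)^3 / [H⁺]^6, solving for [H⁺] gives log[H⁺] = -3.467, so pH = 3.47.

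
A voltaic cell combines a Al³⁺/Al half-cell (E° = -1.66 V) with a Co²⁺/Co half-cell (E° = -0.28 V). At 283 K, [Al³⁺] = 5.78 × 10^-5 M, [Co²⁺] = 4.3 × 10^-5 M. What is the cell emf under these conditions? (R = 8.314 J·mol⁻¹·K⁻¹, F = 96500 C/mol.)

The Co²⁺/Co couple has the higher reduction potential and acts as the cathode, so E°_cell = -0.28 − (-1.66) = 1.38 V.
Balancing electrons gives n = 6; the reaction quotient is Q = [Al³⁺]^2/[Co²⁺]^3 = 4.2 × 10^4.
E = E° − (RT/nF) ln Q = 1.38 − (8.314×283)/(6×96500) × (10.646) = 1.380 − 0.043 = 1.337 V.

1.34 V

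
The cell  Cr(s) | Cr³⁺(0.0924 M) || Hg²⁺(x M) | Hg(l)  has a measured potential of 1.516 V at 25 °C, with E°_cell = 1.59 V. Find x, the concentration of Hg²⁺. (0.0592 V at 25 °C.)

From the Nernst equation, log Q = n(E° − E)/0.0592 = 6(1.59 − 1.516)/0.0592 = 7.500, so Q = 3.16 × 10^7.
With Q = [Cr³⁺]^2/[Hg²⁺]^3 and the known concentrations, [Hg²⁺]^3 in the denominator gives [Hg²⁺] = 6.5 × 10^-4 M.

6.5 × 10^-4 M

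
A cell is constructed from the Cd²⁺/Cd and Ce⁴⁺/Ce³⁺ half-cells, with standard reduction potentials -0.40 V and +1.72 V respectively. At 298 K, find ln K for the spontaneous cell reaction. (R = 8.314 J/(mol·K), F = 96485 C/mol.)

E°_cell = +1.72 − (-0.40) = 2.12 V, with n = 2 electrons transferred.
At equilibrium E = 0, so the Nernst equation gives ln K = nFE°/RT = (2)(96485)(2.12)/((8.314)(298)) = 165.12.

ln K = 165.1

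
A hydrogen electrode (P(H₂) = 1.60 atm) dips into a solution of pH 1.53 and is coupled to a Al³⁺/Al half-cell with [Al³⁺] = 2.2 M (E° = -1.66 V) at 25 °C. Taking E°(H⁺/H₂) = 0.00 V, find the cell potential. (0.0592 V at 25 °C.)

1.56 V

The hydrogen couple is the cathode, so E°_cell = 1.66 V; n = 6.
[H⁺] = 10^(−1.53) = 0.030 M, and Q = [Al³⁺]^2·P(H₂)^3 / [H⁺]^6 = 3 × 10^10.
E = E° − (0.0592/6) log Q = 1.66 − (0.0592/6)(10.477) = 1.557 V.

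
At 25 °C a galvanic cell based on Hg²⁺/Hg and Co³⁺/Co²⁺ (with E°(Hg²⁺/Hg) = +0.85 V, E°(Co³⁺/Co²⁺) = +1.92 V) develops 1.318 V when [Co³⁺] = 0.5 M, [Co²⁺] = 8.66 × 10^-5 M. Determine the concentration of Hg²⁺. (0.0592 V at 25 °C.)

From the Nernst equation, log Q = n(E° − E)/0.0592 = 2(1.07 − 1.318)/0.0592 = -8.378, so Q = 4.18 × 10^-9.
With Q = [Hg²⁺]·[Co²⁺]^2/[Co³⁺]^2 and the known concentrations, [Hg²⁺] in the numerator gives [Hg²⁺] = 0.14 M.

0.14 M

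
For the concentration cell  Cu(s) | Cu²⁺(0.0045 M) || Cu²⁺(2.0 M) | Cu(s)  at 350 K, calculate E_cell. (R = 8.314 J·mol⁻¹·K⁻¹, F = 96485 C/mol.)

Both half-cells are Cu²⁺/Cu, so E°_cell = 0. The concentrated side is the cathode; the cell reaction moves Cu²⁺ from high to low concentration with n = 2.
Q = [Cu²⁺]_dilute/[Cu²⁺]_conc = 0.0045/2.0 = 0.00225.
E = 0 − (RT/nF) ln Q = −((8.314×350)/(2×96485))(-6.097) = 0.0919 V.

0.092 V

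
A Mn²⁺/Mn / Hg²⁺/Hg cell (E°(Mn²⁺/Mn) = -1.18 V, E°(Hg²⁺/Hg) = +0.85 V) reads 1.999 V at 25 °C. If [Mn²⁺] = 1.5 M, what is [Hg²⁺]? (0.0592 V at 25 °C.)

0.13 M

From the Nernst equation, log Q = n(E° − E)/0.0592 = 2(2.03 − 1.999)/0.0592 = 1.047, so Q = 11.2.
With Q = [Mn²⁺]/[Hg²⁺] and the known concentrations, [Hg²⁺] in the denominator gives [Hg²⁺] = 0.13 M.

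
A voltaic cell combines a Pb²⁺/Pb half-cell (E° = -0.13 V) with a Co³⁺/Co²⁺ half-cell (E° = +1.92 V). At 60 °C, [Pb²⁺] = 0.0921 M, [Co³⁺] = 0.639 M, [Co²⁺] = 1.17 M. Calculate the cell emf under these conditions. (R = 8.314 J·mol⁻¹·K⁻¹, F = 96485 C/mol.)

The Co³⁺/Co²⁺ couple has the higher reduction potential and acts as the cathode, so E°_cell = +1.92 − (-0.13) = 2.05 V.
Balancing electrons gives n = 2; the reaction quotient is Q = [Pb²⁺]·[Co²⁺]^2/[Co³⁺]^2 = 0.309.
E = E° − (RT/nF) ln Q = 2.05 − (8.314×333)/(2×96485) × (-1.175) = 2.050 + 0.017 = 2.067 V.

2.07 V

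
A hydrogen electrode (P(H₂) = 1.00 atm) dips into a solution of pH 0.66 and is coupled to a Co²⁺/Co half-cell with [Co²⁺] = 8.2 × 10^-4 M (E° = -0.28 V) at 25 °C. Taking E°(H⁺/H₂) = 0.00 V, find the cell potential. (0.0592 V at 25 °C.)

The hydrogen couple is the cathode, so E°_cell = 0.28 V; n = 2.
[H⁺] = 10^(−0.66) = 0.22 M, and Q = [Co²⁺]·P(H₂) / [H⁺]^2 = 0.0171.
E = E° − (0.0592/2) log Q = 0.28 − (0.0592/2)(-1.766) = 0.332 V.

0.33 V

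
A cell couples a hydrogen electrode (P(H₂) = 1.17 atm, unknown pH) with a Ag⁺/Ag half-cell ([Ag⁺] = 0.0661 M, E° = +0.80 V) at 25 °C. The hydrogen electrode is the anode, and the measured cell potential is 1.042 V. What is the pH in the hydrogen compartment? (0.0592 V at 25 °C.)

E°_cell = 0.80 V and n = 2.
log Q = n(E° − E)/0.0592 = 2×(0.80 − 1.042)/0.0592 = -8.176.
With Q = [H⁺]^2 / ([Ag⁺]^2·P(H₂)), solving for [H⁺] gives log[H⁺] = -5.234, so pH = 5.23.

pH = 5.23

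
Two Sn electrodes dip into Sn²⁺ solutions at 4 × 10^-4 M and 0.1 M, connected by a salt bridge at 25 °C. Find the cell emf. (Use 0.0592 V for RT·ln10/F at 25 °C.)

0.071 V

Both half-cells are Sn²⁺/Sn, so E°_cell = 0. The concentrated side is the cathode; the cell reaction moves Sn²⁺ from high to low concentration with n = 2.
Q = [Sn²⁺]_dilute/[Sn²⁺]_conc = 4 × 10^-4/0.1 = 0.00400.
E = 0 − (0.0592/2) log Q = −(0.0592/2)(-2.398) = 0.0710 V.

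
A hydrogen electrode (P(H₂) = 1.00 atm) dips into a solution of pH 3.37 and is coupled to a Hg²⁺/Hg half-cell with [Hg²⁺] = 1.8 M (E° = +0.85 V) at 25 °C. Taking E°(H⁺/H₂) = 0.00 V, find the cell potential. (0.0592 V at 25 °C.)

The Hg²⁺/Hg couple is the cathode, so E°_cell = 0.85 V; n = 2.
[H⁺] = 10^(−3.37) = 4.3 × 10^-4 M, and Q = [H⁺]^2 / ([Hg²⁺]·P(H₂)) = 1.01 × 10^-7.
E = E° − (0.0592/2) log Q = 0.85 − (0.0592/2)(-6.995) = 1.057 V.

1.06 V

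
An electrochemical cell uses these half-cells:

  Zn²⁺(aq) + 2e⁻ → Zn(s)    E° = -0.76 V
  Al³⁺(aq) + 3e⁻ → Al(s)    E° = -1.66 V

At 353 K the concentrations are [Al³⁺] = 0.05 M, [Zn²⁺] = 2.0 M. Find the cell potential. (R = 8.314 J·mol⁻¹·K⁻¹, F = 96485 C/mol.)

The Zn²⁺/Zn couple has the higher reduction potential and acts as the cathode, so E°_cell = -0.76 − (-1.66) = 0.90 V.
Balancing electrons gives n = 6; the reaction quotient is Q = [Al³⁺]^2/[Zn²⁺]^3 = 3.13 × 10^-4.
E = E° − (RT/nF) ln Q = 0.90 − (8.314×353)/(6×96485) × (-8.071) = 0.900 + 0.041 = 0.941 V.

0.941 V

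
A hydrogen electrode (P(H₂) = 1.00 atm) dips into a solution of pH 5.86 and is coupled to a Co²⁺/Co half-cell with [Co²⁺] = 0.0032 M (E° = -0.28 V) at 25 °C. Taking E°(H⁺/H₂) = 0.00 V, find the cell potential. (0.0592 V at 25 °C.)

The hydrogen couple is the cathode, so E°_cell = 0.28 V; n = 2.
[H⁺] = 10^(−5.86) = 1.4 × 10^-6 M, and Q = [Co²⁺]·P(H₂) / [H⁺]^2 = 1.68 × 10^9.
E = E° − (0.0592/2) log Q = 0.28 − (0.0592/2)(9.225) = 0.007 V.

0.007 V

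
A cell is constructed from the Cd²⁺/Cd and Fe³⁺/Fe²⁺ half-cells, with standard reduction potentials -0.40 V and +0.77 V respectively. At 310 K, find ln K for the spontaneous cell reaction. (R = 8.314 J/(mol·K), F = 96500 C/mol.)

ln K = 87.6

E°_cell = +0.77 − (-0.40) = 1.17 V, with n = 2 electrons transferred.
At equilibrium E = 0, so the Nernst equation gives ln K = nFE°/RT = (2)(96500)(1.17)/((8.314)(310)) = 87.61.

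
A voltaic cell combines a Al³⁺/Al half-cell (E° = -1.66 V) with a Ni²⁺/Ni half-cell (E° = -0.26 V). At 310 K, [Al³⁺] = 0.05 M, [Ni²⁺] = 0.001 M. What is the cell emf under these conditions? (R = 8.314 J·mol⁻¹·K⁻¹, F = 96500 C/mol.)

The Ni²⁺/Ni couple has the higher reduction potential and acts as the cathode, so E°_cell = -0.26 − (-1.66) = 1.40 V.
Balancing electrons gives n = 6; the reaction quotient is Q = [Al³⁺]^2/[Ni²⁺]^3 = 2.5 × 10^6.
E = E° − (RT/nF) ln Q = 1.40 − (8.314×310)/(6×96500) × (14.732) = 1.400 − 0.066 = 1.334 V.

1.33 V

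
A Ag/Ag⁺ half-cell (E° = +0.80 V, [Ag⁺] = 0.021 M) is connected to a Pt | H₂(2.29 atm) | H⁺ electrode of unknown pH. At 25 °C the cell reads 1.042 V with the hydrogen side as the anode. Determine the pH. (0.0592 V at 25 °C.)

E°_cell = 0.80 V and n = 2.
log Q = n(E° − E)/0.0592 = 2×(0.80 − 1.042)/0.0592 = -8.176.
With Q = [H⁺]^2 / ([Ag⁺]^2·P(H₂)), solving for [H⁺] gives log[H⁺] = -5.586, so pH = 5.59.

pH = 5.59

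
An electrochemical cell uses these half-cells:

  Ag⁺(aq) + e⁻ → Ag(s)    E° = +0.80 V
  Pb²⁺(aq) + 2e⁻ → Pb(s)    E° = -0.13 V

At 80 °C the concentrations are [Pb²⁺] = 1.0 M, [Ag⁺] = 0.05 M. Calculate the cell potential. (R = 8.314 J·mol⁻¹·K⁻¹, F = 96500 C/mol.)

The Ag⁺/Ag couple has the higher reduction potential and acts as the cathode, so E°_cell = +0.80 − (-0.13) = 0.93 V.
Balancing electrons gives n = 2; the reaction quotient is Q = [Pb²⁺]/[Ag⁺]^2 = 400.
E = E° − (RT/nF) ln Q = 0.93 − (8.314×353)/(2×96500) × (5.991) = 0.930 − 0.091 = 0.839 V.

0.839 V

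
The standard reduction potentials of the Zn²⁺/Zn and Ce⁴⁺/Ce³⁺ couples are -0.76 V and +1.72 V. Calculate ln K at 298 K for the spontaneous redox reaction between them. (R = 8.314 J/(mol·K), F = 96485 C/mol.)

ln K = 193.2

E°_cell = +1.72 − (-0.76) = 2.48 V, with n = 2 electrons transferred.
At equilibrium E = 0, so the Nernst equation gives ln K = nFE°/RT = (2)(96485)(2.48)/((8.314)(298)) = 193.16.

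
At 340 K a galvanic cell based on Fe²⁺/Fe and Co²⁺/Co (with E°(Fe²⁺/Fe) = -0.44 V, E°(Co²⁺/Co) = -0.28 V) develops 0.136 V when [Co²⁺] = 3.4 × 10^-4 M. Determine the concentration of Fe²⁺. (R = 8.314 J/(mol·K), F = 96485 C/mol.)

From the Nernst equation, ln Q = nF(E° − E)/RT = 2×96485×(0.16 − 0.136)/(8.314×340) = 1.638, so Q = 5.15.
With Q = [Fe²⁺]/[Co²⁺] and the known concentrations, [Fe²⁺] in the numerator gives [Fe²⁺] = 0.0017 M.

0.0017 M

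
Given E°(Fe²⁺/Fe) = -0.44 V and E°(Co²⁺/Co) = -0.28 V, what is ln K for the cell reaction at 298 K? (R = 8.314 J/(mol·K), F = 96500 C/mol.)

ln K = 12.5

E°_cell = -0.28 − (-0.44) = 0.16 V, with n = 2 electrons transferred.
At equilibrium E = 0, so the Nernst equation gives ln K = nFE°/RT = (2)(96500)(0.16)/((8.314)(298)) = 12.46.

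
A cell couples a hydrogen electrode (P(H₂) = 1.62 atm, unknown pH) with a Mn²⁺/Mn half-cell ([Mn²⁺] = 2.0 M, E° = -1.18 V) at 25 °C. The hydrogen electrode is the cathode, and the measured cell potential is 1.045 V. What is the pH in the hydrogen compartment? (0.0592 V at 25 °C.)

pH = 2.03

E°_cell = 1.18 V and n = 2.
log Q = n(E° − E)/0.0592 = 2×(1.18 − 1.045)/0.0592 = 4.561.
With Q = [Mn²⁺]·P(H₂) / [H⁺]^2, solving for [H⁺] gives log[H⁺] = -2.025, so pH = 2.03.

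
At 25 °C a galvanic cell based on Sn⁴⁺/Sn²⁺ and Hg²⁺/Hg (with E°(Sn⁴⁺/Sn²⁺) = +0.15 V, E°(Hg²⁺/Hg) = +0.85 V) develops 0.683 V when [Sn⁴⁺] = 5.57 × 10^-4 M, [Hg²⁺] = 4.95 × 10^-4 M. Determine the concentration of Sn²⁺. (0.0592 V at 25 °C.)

From the Nernst equation, log Q = n(E° − E)/0.0592 = 2(0.70 − 0.683)/0.0592 = 0.574, so Q = 3.75.
With Q = [Sn⁴⁺]/([Sn²⁺]·[Hg²⁺]) and the known concentrations, [Sn²⁺] in the denominator gives [Sn²⁺] = 0.3 M.

0.3 M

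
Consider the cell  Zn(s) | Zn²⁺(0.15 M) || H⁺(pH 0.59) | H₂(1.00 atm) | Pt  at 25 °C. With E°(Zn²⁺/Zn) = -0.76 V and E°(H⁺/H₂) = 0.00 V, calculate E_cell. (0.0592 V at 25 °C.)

0.75 V

The hydrogen couple is the cathode, so E°_cell = 0.76 V; n = 2.
[H⁺] = 10^(−0.59) = 0.26 M, and Q = [Zn²⁺]·P(H₂) / [H⁺]^2 = 2.27.
E = E° − (0.0592/2) log Q = 0.76 − (0.0592/2)(0.356) = 0.749 V.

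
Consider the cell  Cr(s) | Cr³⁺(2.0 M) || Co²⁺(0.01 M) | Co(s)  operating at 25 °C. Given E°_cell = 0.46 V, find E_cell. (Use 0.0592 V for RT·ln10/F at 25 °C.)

Balancing electrons gives n = 6; the reaction quotient is Q = [Cr³⁺]^2/[Co²⁺]^3 = 4 × 10^6.
At 25 °C, E = E° − (0.0592/n) log Q = 0.46 − (0.0592/6)(6.602) = 0.460 − 0.065 = 0.395 V.

0.395 V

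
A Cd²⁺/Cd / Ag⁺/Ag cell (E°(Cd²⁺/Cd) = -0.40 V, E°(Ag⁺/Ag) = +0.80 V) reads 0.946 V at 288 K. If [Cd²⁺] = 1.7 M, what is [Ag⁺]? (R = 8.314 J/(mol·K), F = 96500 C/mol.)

4.7 × 10^-5 M

From the Nernst equation, ln Q = nF(E° − E)/RT = 2×96500×(1.20 − 0.946)/(8.314×288) = 20.473, so Q = 7.79 × 10^8.
With Q = [Cd²⁺]/[Ag⁺]^2 and the known concentrations, [Ag⁺]^2 in the denominator gives [Ag⁺] = 4.7 × 10^-5 M.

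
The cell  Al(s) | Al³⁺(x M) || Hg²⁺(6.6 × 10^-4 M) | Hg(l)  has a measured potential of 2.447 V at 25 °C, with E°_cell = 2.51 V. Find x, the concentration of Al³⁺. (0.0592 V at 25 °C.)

From the Nernst equation, log Q = n(E° − E)/0.0592 = 6(2.51 − 2.447)/0.0592 = 6.385, so Q = 2.43 × 10^6.
With Q = [Al³⁺]^2/[Hg²⁺]^3 and the known concentrations, [Al³⁺]^2 in the numerator gives [Al³⁺] = 0.026 M.

0.026 M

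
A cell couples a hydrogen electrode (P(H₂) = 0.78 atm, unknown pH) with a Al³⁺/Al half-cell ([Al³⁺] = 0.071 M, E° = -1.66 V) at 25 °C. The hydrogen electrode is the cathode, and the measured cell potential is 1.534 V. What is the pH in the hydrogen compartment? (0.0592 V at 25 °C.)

pH = 2.57

E°_cell = 1.66 V and n = 6.
log Q = n(E° − E)/0.0592 = 6×(1.66 − 1.534)/0.0592 = 12.770.
With Q = [Al³⁺]^2·P(H₂)^3 / [H⁺]^6, solving for [H⁺] gives log[H⁺] = -2.565, so pH = 2.57.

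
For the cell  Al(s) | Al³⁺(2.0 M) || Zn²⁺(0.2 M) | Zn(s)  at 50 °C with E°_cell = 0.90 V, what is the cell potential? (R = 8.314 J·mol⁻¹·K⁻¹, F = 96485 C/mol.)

0.871 V

Balancing electrons gives n = 6; the reaction quotient is Q = [Al³⁺]^2/[Zn²⁺]^3 = 500.
E = E° − (RT/nF) ln Q = 0.90 − (8.314×323)/(6×96485) × (6.215) = 0.900 − 0.029 = 0.871 V.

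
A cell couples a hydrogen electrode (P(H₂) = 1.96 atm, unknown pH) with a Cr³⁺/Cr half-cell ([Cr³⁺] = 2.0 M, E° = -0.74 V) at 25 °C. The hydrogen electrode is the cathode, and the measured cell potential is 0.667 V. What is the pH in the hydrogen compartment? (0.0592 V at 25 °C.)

pH = 0.99

E°_cell = 0.74 V and n = 6.
log Q = n(E° − E)/0.0592 = 6×(0.74 − 0.667)/0.0592 = 7.399.
With Q = [Cr³⁺]^2·P(H₂)^3 / [H⁺]^6, solving for [H⁺] gives log[H⁺] = -0.987, so pH = 0.99.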